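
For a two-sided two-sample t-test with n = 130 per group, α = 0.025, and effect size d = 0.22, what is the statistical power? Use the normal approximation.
Power ≈ 0.32

Power calculation (two-sample t-test, normal approximation):
z_β = d · √(n/2) - z_{α/2}
z_β = 0.22 · √(130/2) - 2.241
z_β = 0.22 · 8.062 - 2.241
z_β = -0.468

Power = Φ(z_β) = Φ(-0.468) ≈ 0.320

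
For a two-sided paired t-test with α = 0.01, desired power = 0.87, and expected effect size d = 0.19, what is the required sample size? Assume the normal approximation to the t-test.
n = 380 pairs

Sample size formula (paired t-test, normal approximation):
n = ((z_{α/2} + z_β) / d)²

z_{α/2} = 2.576 (for α = 0.01, two-sided)
z_β = 1.126 (for power = 0.87)
d = 0.19

n = ((2.576 + 1.126) / 0.19)²
n = (19.484)²
n ≈ 379.63
Round up to the next whole number: n = 380 pairs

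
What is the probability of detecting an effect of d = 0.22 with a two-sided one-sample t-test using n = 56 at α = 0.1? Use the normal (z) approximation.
Power ≈ 0.50

Power calculation (one-sample t-test, normal approximation):
z_β = d · √n - z_{α/2}
z_β = 0.22 · √56 - 1.645
z_β = 0.22 · 7.483 - 1.645
z_β = 0.001

Power = Φ(z_β) = Φ(0.001) ≈ 0.501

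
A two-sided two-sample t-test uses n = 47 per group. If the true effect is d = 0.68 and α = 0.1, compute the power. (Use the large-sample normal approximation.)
Power ≈ 0.95

Power calculation (two-sample t-test, normal approximation):
z_β = d · √(n/2) - z_{α/2}
z_β = 0.68 · √(47/2) - 1.645
z_β = 0.68 · 4.848 - 1.645
z_β = 1.652

Power = Φ(z_β) = Φ(1.652) ≈ 0.951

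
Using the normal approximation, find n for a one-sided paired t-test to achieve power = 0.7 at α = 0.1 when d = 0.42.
n = 19 pairs

Sample size formula (paired t-test, normal approximation):
n = ((z_α + z_β) / d)²

z_α = 1.282 (for α = 0.1, one-sided)
z_β = 0.524 (for power = 0.7)
d = 0.42

n = ((1.282 + 0.524) / 0.42)²
n = (4.300)²
n ≈ 18.49
Round up to the next whole number: n = 19 pairs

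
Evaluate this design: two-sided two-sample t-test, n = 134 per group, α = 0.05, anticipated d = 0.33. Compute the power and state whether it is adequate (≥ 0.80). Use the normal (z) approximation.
Power ≈ 0.77; the study is underpowered (power < 0.80)

Power calculation (two-sample t-test, normal approximation):
z_β = d · √(n/2) - z_{α/2}
z_β = 0.33 · √(134/2) - 1.960
z_β = 0.33 · 8.185 - 1.960
z_β = 0.741

Power = Φ(z_β) = Φ(0.741) ≈ 0.771

Effect size d = 0.33 is small by Cohen's convention (0.2/0.5/0.8).

Threshold: power ≥ 0.80 is conventionally adequate.
Power ≈ 0.77 → the study is underpowered (power < 0.80).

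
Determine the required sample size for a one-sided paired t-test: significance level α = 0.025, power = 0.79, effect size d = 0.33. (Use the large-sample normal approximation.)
n = 71 pairs

Sample size formula (paired t-test, normal approximation):
n = ((z_α + z_β) / d)²

z_α = 1.960 (for α = 0.025, one-sided)
z_β = 0.806 (for power = 0.79)
d = 0.33

n = ((1.960 + 0.806) / 0.33)²
n = (8.382)²
n ≈ 70.26
Round up to the next whole number: n = 71 pairs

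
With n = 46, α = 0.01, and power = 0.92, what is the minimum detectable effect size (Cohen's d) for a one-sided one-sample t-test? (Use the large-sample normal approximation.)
d ≈ 0.55

Minimum detectable effect (one-sample t-test, normal approximation):
d = (z_α + z_β) / √n
d = (2.326 + 1.405) / √46
d = 3.731 / 6.782
d ≈ 0.55

By Cohen's convention (0.2 small / 0.5 medium / 0.8 large): medium effect.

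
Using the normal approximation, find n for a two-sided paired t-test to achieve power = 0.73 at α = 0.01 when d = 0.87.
n = 14 pairs

Sample size formula (paired t-test, normal approximation):
n = ((z_{α/2} + z_β) / d)²

z_{α/2} = 2.576 (for α = 0.01, two-sided)
z_β = 0.613 (for power = 0.73)
d = 0.87

n = ((2.576 + 0.613) / 0.87)²
n = (3.666)²
n ≈ 13.44
Round up to the next whole number: n = 14 pairs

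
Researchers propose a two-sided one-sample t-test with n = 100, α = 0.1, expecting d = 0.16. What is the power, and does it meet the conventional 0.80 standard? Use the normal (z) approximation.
Power ≈ 0.48; the study is underpowered (power < 0.80)

Power calculation (one-sample t-test, normal approximation):
z_β = d · √n - z_{α/2}
z_β = 0.16 · √100 - 1.645
z_β = 0.16 · 10.000 - 1.645
z_β = -0.045

Power = Φ(z_β) = Φ(-0.045) ≈ 0.482

Effect size d = 0.16 is very small by Cohen's convention (0.2/0.5/0.8).

Threshold: power ≥ 0.80 is conventionally adequate.
Power ≈ 0.48 → the study is underpowered (power < 0.80).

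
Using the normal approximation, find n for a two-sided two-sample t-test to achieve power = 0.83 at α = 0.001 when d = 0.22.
n = 745 per group

Sample size formula (two-sample t-test, normal approximation):
n = 2 · ((z_{α/2} + z_β) / d)²

z_{α/2} = 3.291 (for α = 0.001, two-sided)
z_β = 0.954 (for power = 0.83)
d = 0.22

n = 2 · ((3.291 + 0.954) / 0.22)²
n = 2 · (19.295)²
n ≈ 744.59
Round up to the next whole number: n = 745 per group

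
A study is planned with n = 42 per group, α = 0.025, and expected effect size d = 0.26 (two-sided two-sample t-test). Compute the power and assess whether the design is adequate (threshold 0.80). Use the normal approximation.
Power ≈ 0.15; the study is underpowered (power < 0.80)

Power calculation (two-sample t-test, normal approximation):
z_β = d · √(n/2) - z_{α/2}
z_β = 0.26 · √(42/2) - 2.241
z_β = 0.26 · 4.583 - 2.241
z_β = -1.050

Power = Φ(z_β) = Φ(-1.050) ≈ 0.147

Effect size d = 0.26 is small by Cohen's convention (0.2/0.5/0.8).

Threshold: power ≥ 0.80 is conventionally adequate.
Power ≈ 0.15 → the study is underpowered (power < 0.80).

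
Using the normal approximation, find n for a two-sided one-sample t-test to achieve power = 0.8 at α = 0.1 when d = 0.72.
n = 12

Sample size formula (one-sample t-test, normal approximation):
n = ((z_{α/2} + z_β) / d)²

z_{α/2} = 1.645 (for α = 0.1, two-sided)
z_β = 0.842 (for power = 0.8)
d = 0.72

n = ((1.645 + 0.842) / 0.72)²
n = (3.454)²
n ≈ 11.93
Round up to the next whole number: n = 12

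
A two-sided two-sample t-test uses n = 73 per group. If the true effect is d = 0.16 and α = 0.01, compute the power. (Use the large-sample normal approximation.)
Power ≈ 0.05

Power calculation (two-sample t-test, normal approximation):
z_β = d · √(n/2) - z_{α/2}
z_β = 0.16 · √(73/2) - 2.576
z_β = 0.16 · 6.042 - 2.576
z_β = -1.609

Power = Φ(z_β) = Φ(-1.609) ≈ 0.054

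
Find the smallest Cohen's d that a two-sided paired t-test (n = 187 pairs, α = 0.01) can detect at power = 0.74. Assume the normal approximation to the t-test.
d ≈ 0.24

Minimum detectable effect (paired t-test, normal approximation):
d = (z_{α/2} + z_β) / √n
d = (2.576 + 0.643) / √187
d = 3.219 / 13.675
d ≈ 0.24

By Cohen's convention (0.2 small / 0.5 medium / 0.8 large): small effect.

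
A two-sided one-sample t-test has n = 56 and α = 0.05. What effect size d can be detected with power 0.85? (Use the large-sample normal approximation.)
d ≈ 0.40

Minimum detectable effect (one-sample t-test, normal approximation):
d = (z_{α/2} + z_β) / √n
d = (1.960 + 1.036) / √56
d = 2.996 / 7.483
d ≈ 0.40

By Cohen's convention (0.2 small / 0.5 medium / 0.8 large): small effect.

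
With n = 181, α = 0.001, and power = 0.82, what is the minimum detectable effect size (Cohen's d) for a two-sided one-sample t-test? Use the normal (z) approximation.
d ≈ 0.31

Minimum detectable effect (one-sample t-test, normal approximation):
d = (z_{α/2} + z_β) / √n
d = (3.291 + 0.915) / √181
d = 4.206 / 13.454
d ≈ 0.31

By Cohen's convention (0.2 small / 0.5 medium / 0.8 large): small effect.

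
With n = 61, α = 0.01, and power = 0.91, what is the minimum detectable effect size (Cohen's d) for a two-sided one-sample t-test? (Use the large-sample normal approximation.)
d ≈ 0.50

Minimum detectable effect (one-sample t-test, normal approximation):
d = (z_{α/2} + z_β) / √n
d = (2.576 + 1.341) / √61
d = 3.917 / 7.810
d ≈ 0.50

By Cohen's convention (0.2 small / 0.5 medium / 0.8 large): medium effect.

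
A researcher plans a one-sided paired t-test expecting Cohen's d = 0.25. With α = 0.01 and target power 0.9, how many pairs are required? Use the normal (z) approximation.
n = 209 pairs

Sample size formula (paired t-test, normal approximation):
n = ((z_α + z_β) / d)²

z_α = 2.326 (for α = 0.01, one-sided)
z_β = 1.282 (for power = 0.9)
d = 0.25

n = ((2.326 + 1.282) / 0.25)²
n = (14.432)²
n ≈ 208.28
Round up to the next whole number: n = 209 pairs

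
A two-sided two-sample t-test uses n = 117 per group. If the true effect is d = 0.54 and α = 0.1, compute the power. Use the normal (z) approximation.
Power ≈ 0.99

Power calculation (two-sample t-test, normal approximation):
z_β = d · √(n/2) - z_{α/2}
z_β = 0.54 · √(117/2) - 1.645
z_β = 0.54 · 7.649 - 1.645
z_β = 2.485

Power = Φ(z_β) = Φ(2.485) ≈ 0.994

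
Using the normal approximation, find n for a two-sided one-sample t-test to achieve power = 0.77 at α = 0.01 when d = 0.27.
n = 151

Sample size formula (one-sample t-test, normal approximation):
n = ((z_{α/2} + z_β) / d)²

z_{α/2} = 2.576 (for α = 0.01, two-sided)
z_β = 0.739 (for power = 0.77)
d = 0.27

n = ((2.576 + 0.739) / 0.27)²
n = (12.278)²
n ≈ 150.75
Round up to the next whole number: n = 151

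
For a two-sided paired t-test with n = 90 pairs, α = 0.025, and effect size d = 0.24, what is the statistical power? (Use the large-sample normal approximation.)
Power ≈ 0.51

Power calculation (paired t-test, normal approximation):
z_β = d · √n - z_{α/2}
z_β = 0.24 · √90 - 2.241
z_β = 0.24 · 9.487 - 2.241
z_β = 0.035

Power = Φ(z_β) = Φ(0.035) ≈ 0.514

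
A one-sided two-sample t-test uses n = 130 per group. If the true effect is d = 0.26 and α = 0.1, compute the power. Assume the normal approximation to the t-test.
Power ≈ 0.79

Power calculation (two-sample t-test, normal approximation):
z_β = d · √(n/2) - z_α
z_β = 0.26 · √(130/2) - 1.282
z_β = 0.26 · 8.062 - 1.282
z_β = 0.815

Power = Φ(z_β) = Φ(0.815) ≈ 0.792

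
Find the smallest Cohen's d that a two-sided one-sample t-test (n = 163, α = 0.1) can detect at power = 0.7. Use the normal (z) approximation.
d ≈ 0.17

Minimum detectable effect (one-sample t-test, normal approximation):
d = (z_{α/2} + z_β) / √n
d = (1.645 + 0.524) / √163
d = 2.169 / 12.767
d ≈ 0.17

By Cohen's convention (0.2 small / 0.5 medium / 0.8 large): very small effect.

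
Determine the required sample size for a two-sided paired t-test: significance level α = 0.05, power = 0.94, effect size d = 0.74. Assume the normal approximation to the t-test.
n = 23 pairs

Sample size formula (paired t-test, normal approximation):
n = ((z_{α/2} + z_β) / d)²

z_{α/2} = 1.960 (for α = 0.05, two-sided)
z_β = 1.555 (for power = 0.94)
d = 0.74

n = ((1.960 + 1.555) / 0.74)²
n = (4.750)²
n ≈ 22.56
Round up to the next whole number: n = 23 pairs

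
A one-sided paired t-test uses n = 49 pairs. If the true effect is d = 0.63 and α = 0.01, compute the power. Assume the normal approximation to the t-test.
Power ≈ 0.98

Power calculation (paired t-test, normal approximation):
z_β = d · √n - z_α
z_β = 0.63 · √49 - 2.326
z_β = 0.63 · 7.000 - 2.326
z_β = 2.084

Power = Φ(z_β) = Φ(2.084) ≈ 0.981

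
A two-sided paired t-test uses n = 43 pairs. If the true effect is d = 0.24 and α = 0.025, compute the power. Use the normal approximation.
Power ≈ 0.25

Power calculation (paired t-test, normal approximation):
z_β = d · √n - z_{α/2}
z_β = 0.24 · √43 - 2.241
z_β = 0.24 · 6.557 - 2.241
z_β = -0.668

Power = Φ(z_β) = Φ(-0.668) ≈ 0.252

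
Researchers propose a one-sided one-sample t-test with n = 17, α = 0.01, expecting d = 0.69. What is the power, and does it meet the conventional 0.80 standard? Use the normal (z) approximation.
Power ≈ 0.70; the study is underpowered (power < 0.80)

Power calculation (one-sample t-test, normal approximation):
z_β = d · √n - z_α
z_β = 0.69 · √17 - 2.326
z_β = 0.69 · 4.123 - 2.326
z_β = 0.519

Power = Φ(z_β) = Φ(0.519) ≈ 0.698

Effect size d = 0.69 is medium by Cohen's convention (0.2/0.5/0.8).

Threshold: power ≥ 0.80 is conventionally adequate.
Power ≈ 0.70 → the study is underpowered (power < 0.80).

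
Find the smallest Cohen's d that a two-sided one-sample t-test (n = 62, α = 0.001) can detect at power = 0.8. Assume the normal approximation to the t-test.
d ≈ 0.52

Minimum detectable effect (one-sample t-test, normal approximation):
d = (z_{α/2} + z_β) / √n
d = (3.291 + 0.842) / √62
d = 4.132 / 7.874
d ≈ 0.52

By Cohen's convention (0.2 small / 0.5 medium / 0.8 large): medium effect.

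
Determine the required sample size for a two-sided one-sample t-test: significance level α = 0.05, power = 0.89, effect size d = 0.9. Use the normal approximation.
n = 13

Sample size formula (one-sample t-test, normal approximation):
n = ((z_{α/2} + z_β) / d)²

z_{α/2} = 1.960 (for α = 0.05, two-sided)
z_β = 1.227 (for power = 0.89)
d = 0.9

n = ((1.960 + 1.227) / 0.9)²
n = (3.541)²
n ≈ 12.54
Round up to the next whole number: n = 13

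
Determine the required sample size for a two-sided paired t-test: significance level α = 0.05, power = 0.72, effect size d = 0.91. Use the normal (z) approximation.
n = 8 pairs

Sample size formula (paired t-test, normal approximation):
n = ((z_{α/2} + z_β) / d)²

z_{α/2} = 1.960 (for α = 0.05, two-sided)
z_β = 0.583 (for power = 0.72)
d = 0.91

n = ((1.960 + 0.583) / 0.91)²
n = (2.795)²
n ≈ 7.81
Round up to the next whole number: n = 8 pairs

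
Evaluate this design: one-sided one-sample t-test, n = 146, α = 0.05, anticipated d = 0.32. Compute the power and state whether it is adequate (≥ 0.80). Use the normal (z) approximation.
Power ≈ 0.99; the study is adequately powered (power ≥ 0.80)

Power calculation (one-sample t-test, normal approximation):
z_β = d · √n - z_α
z_β = 0.32 · √146 - 1.645
z_β = 0.32 · 12.083 - 1.645
z_β = 2.222

Power = Φ(z_β) = Φ(2.222) ≈ 0.987

Effect size d = 0.32 is small by Cohen's convention (0.2/0.5/0.8).

Threshold: power ≥ 0.80 is conventionally adequate.
Power ≈ 0.99 → the study is adequately powered (power ≥ 0.80).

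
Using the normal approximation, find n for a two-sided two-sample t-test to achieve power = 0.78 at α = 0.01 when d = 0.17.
n = 776 per group

Sample size formula (two-sample t-test, normal approximation):
n = 2 · ((z_{α/2} + z_β) / d)²

z_{α/2} = 2.576 (for α = 0.01, two-sided)
z_β = 0.772 (for power = 0.78)
d = 0.17

n = 2 · ((2.576 + 0.772) / 0.17)²
n = 2 · (19.694)²
n ≈ 775.71
Round up to the next whole number: n = 776 per group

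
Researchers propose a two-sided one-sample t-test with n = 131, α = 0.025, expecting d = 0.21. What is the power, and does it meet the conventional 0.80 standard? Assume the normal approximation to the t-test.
Power ≈ 0.56; the study is underpowered (power < 0.80)

Power calculation (one-sample t-test, normal approximation):
z_β = d · √n - z_{α/2}
z_β = 0.21 · √131 - 2.241
z_β = 0.21 · 11.446 - 2.241
z_β = 0.162

Power = Φ(z_β) = Φ(0.162) ≈ 0.564

Effect size d = 0.21 is small by Cohen's convention (0.2/0.5/0.8).

Threshold: power ≥ 0.80 is conventionally adequate.
Power ≈ 0.56 → the study is underpowered (power < 0.80).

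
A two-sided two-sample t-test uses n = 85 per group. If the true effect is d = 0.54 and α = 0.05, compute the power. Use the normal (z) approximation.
Power ≈ 0.94

Power calculation (two-sample t-test, normal approximation):
z_β = d · √(n/2) - z_{α/2}
z_β = 0.54 · √(85/2) - 1.960
z_β = 0.54 · 6.519 - 1.960
z_β = 1.560

Power = Φ(z_β) = Φ(1.560) ≈ 0.941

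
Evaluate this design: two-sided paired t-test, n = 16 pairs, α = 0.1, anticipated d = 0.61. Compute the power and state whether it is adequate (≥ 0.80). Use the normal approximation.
Power ≈ 0.79; the study is underpowered (power < 0.80)

Power calculation (paired t-test, normal approximation):
z_β = d · √n - z_{α/2}
z_β = 0.61 · √16 - 1.645
z_β = 0.61 · 4.000 - 1.645
z_β = 0.795

Power = Φ(z_β) = Φ(0.795) ≈ 0.787

Effect size d = 0.61 is medium by Cohen's convention (0.2/0.5/0.8).

Threshold: power ≥ 0.80 is conventionally adequate.
Power ≈ 0.79 → the study is underpowered (power < 0.80).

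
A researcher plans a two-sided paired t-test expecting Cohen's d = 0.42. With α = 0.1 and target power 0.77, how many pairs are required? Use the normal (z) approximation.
n = 33 pairs

Sample size formula (paired t-test, normal approximation):
n = ((z_{α/2} + z_β) / d)²

z_{α/2} = 1.645 (for α = 0.1, two-sided)
z_β = 0.739 (for power = 0.77)
d = 0.42

n = ((1.645 + 0.739) / 0.42)²
n = (5.676)²
n ≈ 32.22
Round up to the next whole number: n = 33 pairs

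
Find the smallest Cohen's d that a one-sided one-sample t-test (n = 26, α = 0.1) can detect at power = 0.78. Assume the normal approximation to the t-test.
d ≈ 0.40

Minimum detectable effect (one-sample t-test, normal approximation):
d = (z_α + z_β) / √n
d = (1.282 + 0.772) / √26
d = 2.054 / 5.099
d ≈ 0.40

By Cohen's convention (0.2 small / 0.5 medium / 0.8 large): small effect.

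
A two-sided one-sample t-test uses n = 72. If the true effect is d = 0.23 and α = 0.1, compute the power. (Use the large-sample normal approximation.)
Power ≈ 0.62

Power calculation (one-sample t-test, normal approximation):
z_β = d · √n - z_{α/2}
z_β = 0.23 · √72 - 1.645
z_β = 0.23 · 8.485 - 1.645
z_β = 0.307

Power = Φ(z_β) = Φ(0.307) ≈ 0.620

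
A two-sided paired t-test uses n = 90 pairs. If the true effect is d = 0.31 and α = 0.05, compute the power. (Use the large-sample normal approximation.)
Power ≈ 0.84

Power calculation (paired t-test, normal approximation):
z_β = d · √n - z_{α/2}
z_β = 0.31 · √90 - 1.960
z_β = 0.31 · 9.487 - 1.960
z_β = 0.981

Power = Φ(z_β) = Φ(0.981) ≈ 0.837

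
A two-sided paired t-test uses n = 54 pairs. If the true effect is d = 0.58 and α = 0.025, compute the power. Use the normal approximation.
Power ≈ 0.98

Power calculation (paired t-test, normal approximation):
z_β = d · √n - z_{α/2}
z_β = 0.58 · √54 - 2.241
z_β = 0.58 · 7.348 - 2.241
z_β = 2.021

Power = Φ(z_β) = Φ(2.021) ≈ 0.978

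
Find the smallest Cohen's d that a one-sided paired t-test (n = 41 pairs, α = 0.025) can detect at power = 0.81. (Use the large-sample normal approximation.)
d ≈ 0.44

Minimum detectable effect (paired t-test, normal approximation):
d = (z_α + z_β) / √n
d = (1.960 + 0.878) / √41
d = 2.838 / 6.403
d ≈ 0.44

By Cohen's convention (0.2 small / 0.5 medium / 0.8 large): small effect.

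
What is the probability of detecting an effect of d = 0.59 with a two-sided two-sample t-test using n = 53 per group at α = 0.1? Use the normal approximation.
Power ≈ 0.92

Power calculation (two-sample t-test, normal approximation):
z_β = d · √(n/2) - z_{α/2}
z_β = 0.59 · √(53/2) - 1.645
z_β = 0.59 · 5.148 - 1.645
z_β = 1.392

Power = Φ(z_β) = Φ(1.392) ≈ 0.918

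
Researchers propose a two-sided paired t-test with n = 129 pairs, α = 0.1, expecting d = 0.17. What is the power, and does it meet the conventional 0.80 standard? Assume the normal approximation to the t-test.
Power ≈ 0.61; the study is underpowered (power < 0.80)

Power calculation (paired t-test, normal approximation):
z_β = d · √n - z_{α/2}
z_β = 0.17 · √129 - 1.645
z_β = 0.17 · 11.358 - 1.645
z_β = 0.286

Power = Φ(z_β) = Φ(0.286) ≈ 0.613

Effect size d = 0.17 is very small by Cohen's convention (0.2/0.5/0.8).

Threshold: power ≥ 0.80 is conventionally adequate.
Power ≈ 0.61 → the study is underpowered (power < 0.80).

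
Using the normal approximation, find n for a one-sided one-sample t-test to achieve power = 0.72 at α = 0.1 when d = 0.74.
n = 7

Sample size formula (one-sample t-test, normal approximation):
n = ((z_α + z_β) / d)²

z_α = 1.282 (for α = 0.1, one-sided)
z_β = 0.583 (for power = 0.72)
d = 0.74

n = ((1.282 + 0.583) / 0.74)²
n = (2.520)²
n ≈ 6.35
Round up to the next whole number: n = 7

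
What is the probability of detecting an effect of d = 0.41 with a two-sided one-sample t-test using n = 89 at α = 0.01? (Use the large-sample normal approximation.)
Power ≈ 0.90

Power calculation (one-sample t-test, normal approximation):
z_β = d · √n - z_{α/2}
z_β = 0.41 · √89 - 2.576
z_β = 0.41 · 9.434 - 2.576
z_β = 1.292

Power = Φ(z_β) = Φ(1.292) ≈ 0.902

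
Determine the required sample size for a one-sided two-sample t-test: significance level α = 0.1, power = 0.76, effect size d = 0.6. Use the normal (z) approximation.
n = 22 per group

Sample size formula (two-sample t-test, normal approximation):
n = 2 · ((z_α + z_β) / d)²

z_α = 1.282 (for α = 0.1, one-sided)
z_β = 0.706 (for power = 0.76)
d = 0.6

n = 2 · ((1.282 + 0.706) / 0.6)²
n = 2 · (3.313)²
n ≈ 21.95
Round up to the next whole number: n = 22 per group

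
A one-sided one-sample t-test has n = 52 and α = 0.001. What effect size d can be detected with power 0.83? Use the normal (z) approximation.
d ≈ 0.56

Minimum detectable effect (one-sample t-test, normal approximation):
d = (z_α + z_β) / √n
d = (3.090 + 0.954) / √52
d = 4.044 / 7.211
d ≈ 0.56

By Cohen's convention (0.2 small / 0.5 medium / 0.8 large): medium effect.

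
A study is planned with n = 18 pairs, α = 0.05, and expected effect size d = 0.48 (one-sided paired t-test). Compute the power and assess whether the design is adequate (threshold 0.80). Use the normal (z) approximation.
Power ≈ 0.65; the study is underpowered (power < 0.80)

Power calculation (paired t-test, normal approximation):
z_β = d · √n - z_α
z_β = 0.48 · √18 - 1.645
z_β = 0.48 · 4.243 - 1.645
z_β = 0.392

Power = Φ(z_β) = Φ(0.392) ≈ 0.652

Effect size d = 0.48 is small by Cohen's convention (0.2/0.5/0.8).

Threshold: power ≥ 0.80 is conventionally adequate.
Power ≈ 0.65 → the study is underpowered (power < 0.80).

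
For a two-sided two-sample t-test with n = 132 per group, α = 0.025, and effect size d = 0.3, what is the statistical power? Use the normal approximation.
Power ≈ 0.58

Power calculation (two-sample t-test, normal approximation):
z_β = d · √(n/2) - z_{α/2}
z_β = 0.3 · √(132/2) - 2.241
z_β = 0.3 · 8.124 - 2.241
z_β = 0.196

Power = Φ(z_β) = Φ(0.196) ≈ 0.578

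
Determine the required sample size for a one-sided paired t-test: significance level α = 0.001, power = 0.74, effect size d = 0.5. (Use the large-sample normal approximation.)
n = 56 pairs

Sample size formula (paired t-test, normal approximation):
n = ((z_α + z_β) / d)²

z_α = 3.090 (for α = 0.001, one-sided)
z_β = 0.643 (for power = 0.74)
d = 0.5

n = ((3.090 + 0.643) / 0.5)²
n = (7.466)²
n ≈ 55.74
Round up to the next whole number: n = 56 pairs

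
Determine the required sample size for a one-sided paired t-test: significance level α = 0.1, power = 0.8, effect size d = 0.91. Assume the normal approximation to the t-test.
n = 6 pairs

Sample size formula (paired t-test, normal approximation):
n = ((z_α + z_β) / d)²

z_α = 1.282 (for α = 0.1, one-sided)
z_β = 0.842 (for power = 0.8)
d = 0.91

n = ((1.282 + 0.842) / 0.91)²
n = (2.334)²
n ≈ 5.45
Round up to the next whole number: n = 6 pairs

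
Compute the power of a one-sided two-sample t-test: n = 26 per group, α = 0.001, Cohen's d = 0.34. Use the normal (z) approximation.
Power ≈ 0.03

Power calculation (two-sample t-test, normal approximation):
z_β = d · √(n/2) - z_α
z_β = 0.34 · √(26/2) - 3.090
z_β = 0.34 · 3.606 - 3.090
z_β = -1.864

Power = Φ(z_β) = Φ(-1.864) ≈ 0.031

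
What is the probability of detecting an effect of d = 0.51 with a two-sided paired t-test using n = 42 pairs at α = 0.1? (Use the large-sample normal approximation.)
Power ≈ 0.95

Power calculation (paired t-test, normal approximation):
z_β = d · √n - z_{α/2}
z_β = 0.51 · √42 - 1.645
z_β = 0.51 · 6.481 - 1.645
z_β = 1.660

Power = Φ(z_β) = Φ(1.660) ≈ 0.952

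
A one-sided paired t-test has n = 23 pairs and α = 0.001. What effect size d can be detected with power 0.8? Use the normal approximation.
d ≈ 0.82

Minimum detectable effect (paired t-test, normal approximation):
d = (z_α + z_β) / √n
d = (3.090 + 0.842) / √23
d = 3.932 / 4.796
d ≈ 0.82

By Cohen's convention (0.2 small / 0.5 medium / 0.8 large): large effect.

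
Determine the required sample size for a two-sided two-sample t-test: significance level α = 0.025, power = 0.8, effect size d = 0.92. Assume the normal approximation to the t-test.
n = 23 per group

Sample size formula (two-sample t-test, normal approximation):
n = 2 · ((z_{α/2} + z_β) / d)²

z_{α/2} = 2.241 (for α = 0.025, two-sided)
z_β = 0.842 (for power = 0.8)
d = 0.92

n = 2 · ((2.241 + 0.842) / 0.92)²
n = 2 · (3.351)²
n ≈ 22.46
Round up to the next whole number: n = 23 per group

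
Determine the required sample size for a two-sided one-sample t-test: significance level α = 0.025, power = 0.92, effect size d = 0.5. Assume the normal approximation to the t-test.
n = 54

Sample size formula (one-sample t-test, normal approximation):
n = ((z_{α/2} + z_β) / d)²

z_{α/2} = 2.241 (for α = 0.025, two-sided)
z_β = 1.405 (for power = 0.92)
d = 0.5

n = ((2.241 + 1.405) / 0.5)²
n = (7.292)²
n ≈ 53.17
Round up to the next whole number: n = 54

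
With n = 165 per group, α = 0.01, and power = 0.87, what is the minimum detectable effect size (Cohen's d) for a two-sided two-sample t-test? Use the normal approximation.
d ≈ 0.41

Minimum detectable effect (two-sample t-test, normal approximation):
d = (z_{α/2} + z_β) / √(n/2)
d = (2.576 + 1.126) / √(165/2)
d = 3.702 / 9.083
d ≈ 0.41

By Cohen's convention (0.2 small / 0.5 medium / 0.8 large): small effect.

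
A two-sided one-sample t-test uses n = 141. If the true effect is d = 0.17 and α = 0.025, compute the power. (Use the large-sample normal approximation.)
Power ≈ 0.41

Power calculation (one-sample t-test, normal approximation):
z_β = d · √n - z_{α/2}
z_β = 0.17 · √141 - 2.241
z_β = 0.17 · 11.874 - 2.241
z_β = -0.223

Power = Φ(z_β) = Φ(-0.223) ≈ 0.412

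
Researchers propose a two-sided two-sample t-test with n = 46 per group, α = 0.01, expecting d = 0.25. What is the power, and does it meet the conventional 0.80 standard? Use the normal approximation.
Power ≈ 0.08; the study is underpowered (power < 0.80)

Power calculation (two-sample t-test, normal approximation):
z_β = d · √(n/2) - z_{α/2}
z_β = 0.25 · √(46/2) - 2.576
z_β = 0.25 · 4.796 - 2.576
z_β = -1.377

Power = Φ(z_β) = Φ(-1.377) ≈ 0.084

Effect size d = 0.25 is small by Cohen's convention (0.2/0.5/0.8).

Threshold: power ≥ 0.80 is conventionally adequate.
Power ≈ 0.08 → the study is underpowered (power < 0.80).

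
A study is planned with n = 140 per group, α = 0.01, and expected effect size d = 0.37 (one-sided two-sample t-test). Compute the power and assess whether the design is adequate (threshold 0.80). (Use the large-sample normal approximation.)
Power ≈ 0.78; the study is underpowered (power < 0.80)

Power calculation (two-sample t-test, normal approximation):
z_β = d · √(n/2) - z_α
z_β = 0.37 · √(140/2) - 2.326
z_β = 0.37 · 8.367 - 2.326
z_β = 0.769

Power = Φ(z_β) = Φ(0.769) ≈ 0.779

Effect size d = 0.37 is small by Cohen's convention (0.2/0.5/0.8).

Threshold: power ≥ 0.80 is conventionally adequate.
Power ≈ 0.78 → the study is underpowered (power < 0.80).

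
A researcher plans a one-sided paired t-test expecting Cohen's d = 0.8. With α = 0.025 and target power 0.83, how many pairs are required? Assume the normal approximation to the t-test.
n = 14 pairs

Sample size formula (paired t-test, normal approximation):
n = ((z_α + z_β) / d)²

z_α = 1.960 (for α = 0.025, one-sided)
z_β = 0.954 (for power = 0.83)
d = 0.8

n = ((1.960 + 0.954) / 0.8)²
n = (3.643)²
n ≈ 13.27
Round up to the next whole number: n = 14 pairs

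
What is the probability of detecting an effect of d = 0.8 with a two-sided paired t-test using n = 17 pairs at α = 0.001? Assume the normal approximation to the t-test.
Power ≈ 0.50

Power calculation (paired t-test, normal approximation):
z_β = d · √n - z_{α/2}
z_β = 0.8 · √17 - 3.291
z_β = 0.8 · 4.123 - 3.291
z_β = 0.008

Power = Φ(z_β) = Φ(0.008) ≈ 0.503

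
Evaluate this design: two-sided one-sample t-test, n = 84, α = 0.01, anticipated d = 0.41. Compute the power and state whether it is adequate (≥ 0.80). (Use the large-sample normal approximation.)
Power ≈ 0.88; the study is adequately powered (power ≥ 0.80)

Power calculation (one-sample t-test, normal approximation):
z_β = d · √n - z_{α/2}
z_β = 0.41 · √84 - 2.576
z_β = 0.41 · 9.165 - 2.576
z_β = 1.182

Power = Φ(z_β) = Φ(1.182) ≈ 0.881

Effect size d = 0.41 is small by Cohen's convention (0.2/0.5/0.8).

Threshold: power ≥ 0.80 is conventionally adequate.
Power ≈ 0.88 → the study is adequately powered (power ≥ 0.80).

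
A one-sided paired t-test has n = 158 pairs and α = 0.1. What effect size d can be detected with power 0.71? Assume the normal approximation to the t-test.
d ≈ 0.15

Minimum detectable effect (paired t-test, normal approximation):
d = (z_α + z_β) / √n
d = (1.282 + 0.553) / √158
d = 1.835 / 12.570
d ≈ 0.15

By Cohen's convention (0.2 small / 0.5 medium / 0.8 large): very small effect.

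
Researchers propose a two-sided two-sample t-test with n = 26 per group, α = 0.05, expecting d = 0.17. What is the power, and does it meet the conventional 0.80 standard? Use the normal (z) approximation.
Power ≈ 0.09; the study is underpowered (power < 0.80)

Power calculation (two-sample t-test, normal approximation):
z_β = d · √(n/2) - z_{α/2}
z_β = 0.17 · √(26/2) - 1.960
z_β = 0.17 · 3.606 - 1.960
z_β = -1.347

Power = Φ(z_β) = Φ(-1.347) ≈ 0.089

Effect size d = 0.17 is very small by Cohen's convention (0.2/0.5/0.8).

Threshold: power ≥ 0.80 is conventionally adequate.
Power ≈ 0.09 → the study is underpowered (power < 0.80).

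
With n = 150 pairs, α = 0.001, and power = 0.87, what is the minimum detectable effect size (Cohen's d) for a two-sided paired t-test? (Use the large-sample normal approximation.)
d ≈ 0.36

Minimum detectable effect (paired t-test, normal approximation):
d = (z_{α/2} + z_β) / √n
d = (3.291 + 1.126) / √150
d = 4.417 / 12.247
d ≈ 0.36

By Cohen's convention (0.2 small / 0.5 medium / 0.8 large): small effect.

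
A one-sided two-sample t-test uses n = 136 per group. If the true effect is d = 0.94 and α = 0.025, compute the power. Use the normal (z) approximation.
Power ≈ 1.00

Power calculation (two-sample t-test, normal approximation):
z_β = d · √(n/2) - z_α
z_β = 0.94 · √(136/2) - 1.960
z_β = 0.94 · 8.246 - 1.960
z_β = 5.791

Power = Φ(z_β) = Φ(5.791) ≈ 1.000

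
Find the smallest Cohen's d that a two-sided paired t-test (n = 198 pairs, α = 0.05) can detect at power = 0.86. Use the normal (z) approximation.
d ≈ 0.22

Minimum detectable effect (paired t-test, normal approximation):
d = (z_{α/2} + z_β) / √n
d = (1.960 + 1.080) / √198
d = 3.040 / 14.071
d ≈ 0.22

By Cohen's convention (0.2 small / 0.5 medium / 0.8 large): small effect.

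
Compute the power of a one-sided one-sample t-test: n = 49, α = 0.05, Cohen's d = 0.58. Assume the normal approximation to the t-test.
Power ≈ 0.99

Power calculation (one-sample t-test, normal approximation):
z_β = d · √n - z_α
z_β = 0.58 · √49 - 1.645
z_β = 0.58 · 7.000 - 1.645
z_β = 2.415

Power = Φ(z_β) = Φ(2.415) ≈ 0.992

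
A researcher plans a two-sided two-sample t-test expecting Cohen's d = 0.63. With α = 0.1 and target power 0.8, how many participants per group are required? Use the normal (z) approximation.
n = 32 per group

Sample size formula (two-sample t-test, normal approximation):
n = 2 · ((z_{α/2} + z_β) / d)²

z_{α/2} = 1.645 (for α = 0.1, two-sided)
z_β = 0.842 (for power = 0.8)
d = 0.63

n = 2 · ((1.645 + 0.842) / 0.63)²
n = 2 · (3.948)²
n ≈ 31.17
Round up to the next whole number: n = 32 per group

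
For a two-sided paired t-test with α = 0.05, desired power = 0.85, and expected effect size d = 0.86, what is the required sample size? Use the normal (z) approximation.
n = 13 pairs

Sample size formula (paired t-test, normal approximation):
n = ((z_{α/2} + z_β) / d)²

z_{α/2} = 1.960 (for α = 0.05, two-sided)
z_β = 1.036 (for power = 0.85)
d = 0.86

n = ((1.960 + 1.036) / 0.86)²
n = (3.484)²
n ≈ 12.14
Round up to the next whole number: n = 13 pairs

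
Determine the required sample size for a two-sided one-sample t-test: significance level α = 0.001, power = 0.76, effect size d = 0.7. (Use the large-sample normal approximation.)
n = 33

Sample size formula (one-sample t-test, normal approximation):
n = ((z_{α/2} + z_β) / d)²

z_{α/2} = 3.291 (for α = 0.001, two-sided)
z_β = 0.706 (for power = 0.76)
d = 0.7

n = ((3.291 + 0.706) / 0.7)²
n = (5.710)²
n ≈ 32.60
Round up to the next whole number: n = 33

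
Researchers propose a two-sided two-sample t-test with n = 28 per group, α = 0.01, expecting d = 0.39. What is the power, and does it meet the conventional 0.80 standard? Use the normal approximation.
Power ≈ 0.13; the study is underpowered (power < 0.80)

Power calculation (two-sample t-test, normal approximation):
z_β = d · √(n/2) - z_{α/2}
z_β = 0.39 · √(28/2) - 2.576
z_β = 0.39 · 3.742 - 2.576
z_β = -1.117

Power = Φ(z_β) = Φ(-1.117) ≈ 0.132

Effect size d = 0.39 is small by Cohen's convention (0.2/0.5/0.8).

Threshold: power ≥ 0.80 is conventionally adequate.
Power ≈ 0.13 → the study is underpowered (power < 0.80).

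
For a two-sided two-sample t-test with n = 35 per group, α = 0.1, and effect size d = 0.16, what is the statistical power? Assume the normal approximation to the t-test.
Power ≈ 0.16

Power calculation (two-sample t-test, normal approximation):
z_β = d · √(n/2) - z_{α/2}
z_β = 0.16 · √(35/2) - 1.645
z_β = 0.16 · 4.183 - 1.645
z_β = -0.976

Power = Φ(z_β) = Φ(-0.976) ≈ 0.165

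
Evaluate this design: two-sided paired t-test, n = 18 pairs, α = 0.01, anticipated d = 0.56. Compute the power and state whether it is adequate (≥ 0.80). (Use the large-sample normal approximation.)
Power ≈ 0.42; the study is underpowered (power < 0.80)

Power calculation (paired t-test, normal approximation):
z_β = d · √n - z_{α/2}
z_β = 0.56 · √18 - 2.576
z_β = 0.56 · 4.243 - 2.576
z_β = -0.200

Power = Φ(z_β) = Φ(-0.200) ≈ 0.421

Effect size d = 0.56 is medium by Cohen's convention (0.2/0.5/0.8).

Threshold: power ≥ 0.80 is conventionally adequate.
Power ≈ 0.42 → the study is underpowered (power < 0.80).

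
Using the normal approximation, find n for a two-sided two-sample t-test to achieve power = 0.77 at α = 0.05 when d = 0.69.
n = 31 per group

Sample size formula (two-sample t-test, normal approximation):
n = 2 · ((z_{α/2} + z_β) / d)²

z_{α/2} = 1.960 (for α = 0.05, two-sided)
z_β = 0.739 (for power = 0.77)
d = 0.69

n = 2 · ((1.960 + 0.739) / 0.69)²
n = 2 · (3.912)²
n ≈ 30.61
Round up to the next whole number: n = 31 per group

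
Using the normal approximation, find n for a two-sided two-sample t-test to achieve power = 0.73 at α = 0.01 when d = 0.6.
n = 57 per group

Sample size formula (two-sample t-test, normal approximation):
n = 2 · ((z_{α/2} + z_β) / d)²

z_{α/2} = 2.576 (for α = 0.01, two-sided)
z_β = 0.613 (for power = 0.73)
d = 0.6

n = 2 · ((2.576 + 0.613) / 0.6)²
n = 2 · (5.315)²
n ≈ 56.50
Round up to the next whole number: n = 57 per group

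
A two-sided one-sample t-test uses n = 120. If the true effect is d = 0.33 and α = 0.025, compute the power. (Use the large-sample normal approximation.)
Power ≈ 0.92

Power calculation (one-sample t-test, normal approximation):
z_β = d · √n - z_{α/2}
z_β = 0.33 · √120 - 2.241
z_β = 0.33 · 10.954 - 2.241
z_β = 1.374

Power = Φ(z_β) = Φ(1.374) ≈ 0.915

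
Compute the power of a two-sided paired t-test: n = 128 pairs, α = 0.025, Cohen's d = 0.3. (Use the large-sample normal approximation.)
Power ≈ 0.88

Power calculation (paired t-test, normal approximation):
z_β = d · √n - z_{α/2}
z_β = 0.3 · √128 - 2.241
z_β = 0.3 · 11.314 - 2.241
z_β = 1.153

Power = Φ(z_β) = Φ(1.153) ≈ 0.875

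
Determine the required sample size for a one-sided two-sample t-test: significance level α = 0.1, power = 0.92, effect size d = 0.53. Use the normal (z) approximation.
n = 52 per group

Sample size formula (two-sample t-test, normal approximation):
n = 2 · ((z_α + z_β) / d)²

z_α = 1.282 (for α = 0.1, one-sided)
z_β = 1.405 (for power = 0.92)
d = 0.53

n = 2 · ((1.282 + 1.405) / 0.53)²
n = 2 · (5.070)²
n ≈ 51.41
Round up to the next whole number: n = 52 per group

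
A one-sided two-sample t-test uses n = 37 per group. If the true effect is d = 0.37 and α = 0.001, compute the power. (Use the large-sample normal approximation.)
Power ≈ 0.07

Power calculation (two-sample t-test, normal approximation):
z_β = d · √(n/2) - z_α
z_β = 0.37 · √(37/2) - 3.090
z_β = 0.37 · 4.301 - 3.090
z_β = -1.499

Power = Φ(z_β) = Φ(-1.499) ≈ 0.067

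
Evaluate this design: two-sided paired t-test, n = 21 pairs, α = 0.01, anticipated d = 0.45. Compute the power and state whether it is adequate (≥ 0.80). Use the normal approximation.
Power ≈ 0.30; the study is underpowered (power < 0.80)

Power calculation (paired t-test, normal approximation):
z_β = d · √n - z_{α/2}
z_β = 0.45 · √21 - 2.576
z_β = 0.45 · 4.583 - 2.576
z_β = -0.514

Power = Φ(z_β) = Φ(-0.514) ≈ 0.304

Effect size d = 0.45 is small by Cohen's convention (0.2/0.5/0.8).

Threshold: power ≥ 0.80 is conventionally adequate.
Power ≈ 0.30 → the study is underpowered (power < 0.80).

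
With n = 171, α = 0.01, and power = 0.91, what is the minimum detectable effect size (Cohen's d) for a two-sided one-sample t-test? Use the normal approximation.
d ≈ 0.30

Minimum detectable effect (one-sample t-test, normal approximation):
d = (z_{α/2} + z_β) / √n
d = (2.576 + 1.341) / √171
d = 3.917 / 13.077
d ≈ 0.30

By Cohen's convention (0.2 small / 0.5 medium / 0.8 large): small effect.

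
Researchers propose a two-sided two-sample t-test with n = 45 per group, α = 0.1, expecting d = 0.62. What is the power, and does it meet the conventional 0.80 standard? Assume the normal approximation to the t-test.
Power ≈ 0.90; the study is adequately powered (power ≥ 0.80)

Power calculation (two-sample t-test, normal approximation):
z_β = d · √(n/2) - z_{α/2}
z_β = 0.62 · √(45/2) - 1.645
z_β = 0.62 · 4.743 - 1.645
z_β = 1.296

Power = Φ(z_β) = Φ(1.296) ≈ 0.903

Effect size d = 0.62 is medium by Cohen's convention (0.2/0.5/0.8).

Threshold: power ≥ 0.80 is conventionally adequate.
Power ≈ 0.90 → the study is adequately powered (power ≥ 0.80).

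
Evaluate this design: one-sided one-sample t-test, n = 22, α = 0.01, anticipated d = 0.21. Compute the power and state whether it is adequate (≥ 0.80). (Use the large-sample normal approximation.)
Power ≈ 0.09; the study is underpowered (power < 0.80)

Power calculation (one-sample t-test, normal approximation):
z_β = d · √n - z_α
z_β = 0.21 · √22 - 2.326
z_β = 0.21 · 4.690 - 2.326
z_β = -1.341

Power = Φ(z_β) = Φ(-1.341) ≈ 0.090

Effect size d = 0.21 is small by Cohen's convention (0.2/0.5/0.8).

Threshold: power ≥ 0.80 is conventionally adequate.
Power ≈ 0.09 → the study is underpowered (power < 0.80).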